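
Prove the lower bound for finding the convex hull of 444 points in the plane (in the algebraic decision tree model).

Reduction from sorting: given 444 numbers x_1,...,x_{444}, map x_i to the point (x_i, x_i^2) on the parabola y = x^2. All points are on the convex hull, and walking the hull gives them in sorted x-order. Since sorting requires Omega(n log n), so does planar convex hull.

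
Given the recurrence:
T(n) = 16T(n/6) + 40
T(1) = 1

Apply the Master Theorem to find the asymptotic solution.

a=16, b=6, f(n)=40. log_6(16) = 1.547. Case 1 of Master Theorem: T(n) = O(n^1.547).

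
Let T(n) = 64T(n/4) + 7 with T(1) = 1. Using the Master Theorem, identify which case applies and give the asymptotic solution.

a=64, b=4, f(n)=7.
log_4(64) = 3 > 0.
Since f(n) = O(n^0) is polynomially smaller than n^3, Case 1 applies.
T(n) = Theta(n^3).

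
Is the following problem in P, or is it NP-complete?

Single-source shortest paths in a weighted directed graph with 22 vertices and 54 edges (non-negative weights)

This problem is in P: Dijkstra's algorithm runs in O((V+E) log V).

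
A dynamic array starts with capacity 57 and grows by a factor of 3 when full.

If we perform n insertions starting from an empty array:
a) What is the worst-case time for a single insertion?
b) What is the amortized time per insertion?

(a) Worst-case single insertion: O(n) -- when the array is full at capacity c, the resize copies all c elements, and c can be Theta(n).
(b) Resizes happen at sizes 57, 171, 513, ... Total copy cost for n insertions: 57 + 171 + ... = O(n) (geometric series with ratio 1/3). Amortized cost per insertion: O(n)/n = O(1).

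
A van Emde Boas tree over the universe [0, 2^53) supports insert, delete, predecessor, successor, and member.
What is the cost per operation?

vEB recursively partitions [0, 9007199254740992) into sqrt(u) clusters of size sqrt(u). Each operation recurses into either one cluster or the summary, never both: T(u) = T(sqrt(u)) + O(1) => T(u) = O(log log u) = O(log 53). This is worst-case, not just amortized.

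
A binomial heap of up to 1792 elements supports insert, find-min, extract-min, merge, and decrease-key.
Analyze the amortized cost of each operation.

A binomial heap with n <= 1792 elements has at most floor(log_2 1792) + 1 = 11 trees. Using potential Phi = number of trees: Insert adds one tree, but cascading merges reduce count -- amortized O(1). Find-min reads the cached minimum pointer: O(1). Extract-min creates O(log n) new trees: O(log n). Merge combines tree lists: O(log n). Decrease-key sifts the element up its tree of height <= log n: O(log n).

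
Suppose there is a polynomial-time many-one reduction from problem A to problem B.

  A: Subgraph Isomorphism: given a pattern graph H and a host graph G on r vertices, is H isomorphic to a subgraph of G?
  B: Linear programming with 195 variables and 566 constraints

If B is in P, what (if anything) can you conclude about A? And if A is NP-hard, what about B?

A poly-time reduction A <=_p B means any A-instance can be transformed to a B-instance in poly time.
If B is in P: compose the reduction with B's poly-time algorithm to solve A in poly time, so A is in P.
If A is NP-hard: every NP problem reduces to A, which reduces to B; composing reductions, every NP problem reduces to B, so B is NP-hard.
(Here in fact A is NP-complete and B is in P, so no such reduction is known -- its existence would imply P = NP; the analysis concerns only what the assumed reduction would or would not let you conclude.)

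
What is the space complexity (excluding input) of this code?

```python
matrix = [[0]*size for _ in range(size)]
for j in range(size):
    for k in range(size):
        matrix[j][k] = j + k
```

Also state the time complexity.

Space complexity: O(n^2).
A 2D structure of size n x n is allocated.
Time complexity: O(n^2).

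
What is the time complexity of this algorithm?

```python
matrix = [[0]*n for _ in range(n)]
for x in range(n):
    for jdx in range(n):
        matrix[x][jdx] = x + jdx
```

Time complexity: O(n^2).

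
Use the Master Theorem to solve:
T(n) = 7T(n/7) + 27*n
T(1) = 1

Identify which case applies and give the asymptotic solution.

a=7, b=7, f(n)=27*n.
log_7(7) = 1, so n^(log_b(a)) = n.
f(n) = Theta(n), so Case 2 applies.
T(n) = Theta(n log n).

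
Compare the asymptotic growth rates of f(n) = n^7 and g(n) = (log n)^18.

f(n) = n^7 grows faster: any positive polynomial dominates any polylog.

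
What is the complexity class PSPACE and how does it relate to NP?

PSPACE is the class of problems solvable with polynomial space. NP is a subset of PSPACE (a poly-space machine can enumerate all certificates). PSPACE-complete problems include QBF (quantified Boolean formulas) and generalized games. It is unknown whether NP = PSPACE.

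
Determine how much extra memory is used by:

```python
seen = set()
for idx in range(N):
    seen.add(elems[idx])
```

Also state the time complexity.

Space complexity: O(n).
Auxiliary storage grows linearly with the input size n in the worst case.
Time complexity: O(n).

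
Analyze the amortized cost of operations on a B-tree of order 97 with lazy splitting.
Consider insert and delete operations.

In a B-tree of order 97, a node splits when it has 97 keys. With lazy splitting, we use potential Phi = number of full nodes + number of near-empty nodes. Each split costs O(1) but reduces potential. Between splits, at least 48 insertions must occur in that node. Amortized structural cost is O(1) per operation, plus O(log_97 n) traversal.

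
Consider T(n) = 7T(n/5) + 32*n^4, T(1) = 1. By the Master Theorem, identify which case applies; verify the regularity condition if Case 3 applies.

a=7, b=5, f(n)=32*n^4.
log_5(7) = 1.209 < 4.
f(n) = Omega(n^(1.209+epsilon)) for some epsilon > 0, so Case 3 is the candidate.
Regularity: a*f(n/b) = 7*32*(n/5)^4 = (7/625)*32*n^4 <= c*f(n) with c = 7/625 < 1. Satisfied.
Case 3: T(n) = Theta(n^4).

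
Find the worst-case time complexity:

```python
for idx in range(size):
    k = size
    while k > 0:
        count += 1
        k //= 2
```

Time complexity: O(n log n).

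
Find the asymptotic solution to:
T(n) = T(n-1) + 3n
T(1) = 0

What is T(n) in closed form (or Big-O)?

Unrolling: T(n) = 0 + 3*(2 + 3 + ... + n) = 0 + 3*(n(n+1)/2 - 1) = O(n^2).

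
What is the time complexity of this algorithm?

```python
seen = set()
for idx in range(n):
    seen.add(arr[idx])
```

Time complexity: O(n).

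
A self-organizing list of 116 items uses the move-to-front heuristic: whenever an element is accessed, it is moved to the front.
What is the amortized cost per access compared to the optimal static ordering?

With potential Phi = number of inversions between the MTF list and the optimal static list (at most C(116,2)), each access has amortized cost at most 2 * (cost under optimal static ordering). This is the move-to-front 2-competitiveness result.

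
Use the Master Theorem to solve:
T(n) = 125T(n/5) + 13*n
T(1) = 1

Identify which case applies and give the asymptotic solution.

a=125, b=5, f(n)=13*n.
log_5(125) = 3 > 1.
Since f(n) = O(n^1) is polynomially smaller than n^3, Case 1 applies.
T(n) = Theta(n^3).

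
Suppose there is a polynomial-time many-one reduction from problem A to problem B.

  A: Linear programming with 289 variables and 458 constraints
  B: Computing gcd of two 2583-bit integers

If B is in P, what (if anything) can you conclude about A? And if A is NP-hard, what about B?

A poly-time reduction A <=_p B means any A-instance can be transformed to a B-instance in poly time.
If B is in P: compose the reduction with B's poly-time algorithm to solve A in poly time, so A is in P.
If A is NP-hard: every NP problem reduces to A, which reduces to B; composing reductions, every NP problem reduces to B, so B is NP-hard.
(Here in fact A is P and B is P.)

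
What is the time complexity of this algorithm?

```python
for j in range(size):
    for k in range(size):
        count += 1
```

Time complexity: O(n^2).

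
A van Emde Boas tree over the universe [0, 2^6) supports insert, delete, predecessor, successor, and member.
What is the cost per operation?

vEB recursively partitions [0, 64) into sqrt(u) clusters of size sqrt(u). Each operation recurses into either one cluster or the summary, never both: T(u) = T(sqrt(u)) + O(1) => T(u) = O(log log u) = O(log 6). This is worst-case, not just amortized.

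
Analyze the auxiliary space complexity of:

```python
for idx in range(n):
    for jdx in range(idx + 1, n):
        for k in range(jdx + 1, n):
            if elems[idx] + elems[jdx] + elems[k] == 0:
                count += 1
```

Space complexity: O(1).
Only a constant amount of auxiliary storage is used; nothing grows with n.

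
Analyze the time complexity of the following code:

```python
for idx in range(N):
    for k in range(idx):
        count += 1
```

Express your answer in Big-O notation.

Time complexity: O(n^2).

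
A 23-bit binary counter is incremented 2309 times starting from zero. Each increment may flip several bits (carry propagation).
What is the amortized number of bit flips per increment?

Bit i flips on every 2^i-th increment, so over 2309 increments bit i flips floor(2309/2^i) times. Summing over i: total flips < 2 * 2309. Amortized: < 2 = O(1) per increment.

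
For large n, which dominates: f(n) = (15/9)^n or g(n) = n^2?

f(n) = (15/9)^n grows faster: (15/9)^n is exponential with base 15/9 > 1, dominating every polynomial.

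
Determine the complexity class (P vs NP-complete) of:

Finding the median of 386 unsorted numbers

This problem is in P: linear-time selection (median-of-medians) runs in O(n).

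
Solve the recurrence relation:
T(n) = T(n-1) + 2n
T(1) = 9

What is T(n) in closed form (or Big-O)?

Unrolling: T(n) = 9 + 2*(2 + 3 + ... + n) = 9 + 2*(n(n+1)/2 - 1) = O(n^2).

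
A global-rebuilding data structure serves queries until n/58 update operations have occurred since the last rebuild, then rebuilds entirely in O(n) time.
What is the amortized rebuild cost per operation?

The O(n) rebuild is triggered by n/58 operations, so each contributes O(n)/(n/58) = O(58) = O(1) to the rebuild cost.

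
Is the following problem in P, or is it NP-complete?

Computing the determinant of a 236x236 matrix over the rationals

This problem is in P: Gaussian elimination runs in O(n^3).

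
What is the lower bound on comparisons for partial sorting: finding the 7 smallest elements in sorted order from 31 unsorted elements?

Finding 7 smallest of 31 in sorted order: Omega(31) to identify the 7 smallest, plus Omega(7 log 7) to sort them. Total: Omega(n + k log k).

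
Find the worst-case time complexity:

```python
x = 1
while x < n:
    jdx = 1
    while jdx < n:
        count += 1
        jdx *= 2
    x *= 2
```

Time complexity: O(log^2 n).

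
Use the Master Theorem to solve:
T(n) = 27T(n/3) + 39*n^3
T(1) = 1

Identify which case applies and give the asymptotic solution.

a=27, b=3, f(n)=39*n^3.
log_3(27) = 3, so n^(log_b(a)) = n^3.
f(n) = Theta(n^3), so Case 2 applies.
T(n) = Theta(n^3 log n).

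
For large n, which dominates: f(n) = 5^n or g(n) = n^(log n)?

f(n) = 5^n grows faster: take logs: log(n^(log n)) = (log n)^2, log(5^n) = n log 5; n dominates (log n)^2.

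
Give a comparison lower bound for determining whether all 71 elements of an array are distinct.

In the algebraic decision-tree model, the YES region for element distinctness on 71 elements has 71! connected components (one per ordering). Ben-Or's theorem then gives a lower bound of Omega(log(n!)) = Omega(n log n).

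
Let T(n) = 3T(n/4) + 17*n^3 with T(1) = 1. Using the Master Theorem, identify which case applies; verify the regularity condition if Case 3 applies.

a=3, b=4, f(n)=17*n^3.
log_4(3) = 0.7925 < 3.
f(n) = Omega(n^(0.7925+epsilon)) for some epsilon > 0, so Case 3 is the candidate.
Regularity: a*f(n/b) = 3*17*(n/4)^3 = (3/64)*17*n^3 <= c*f(n) with c = 3/64 < 1. Satisfied.
Case 3: T(n) = Theta(n^3).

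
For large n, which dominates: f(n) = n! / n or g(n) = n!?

g(n) = n! grows faster: the ratio n!/(n!/n) = n -> infinity.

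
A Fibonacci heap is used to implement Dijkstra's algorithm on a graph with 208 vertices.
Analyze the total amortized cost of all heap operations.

Dijkstra performs 208 insert, 208 extract-min, and at most E decrease-key operations. With Fibonacci heap: insert O(1) amortized, extract-min O(log n) amortized, decrease-key O(1) amortized. Total with n = 208: O(n * 1 + n * log n + E * 1) = O(n log n + E).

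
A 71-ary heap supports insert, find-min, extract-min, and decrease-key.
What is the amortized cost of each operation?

The 71-ary heap has height O(log_71 n). Insert sifts up: O(log_71 n). Find-min reads the root: O(1). Extract-min sifts down comparing 71 children per level: O(71 * log_71 n). Decrease-key sifts up: O(log_71 n).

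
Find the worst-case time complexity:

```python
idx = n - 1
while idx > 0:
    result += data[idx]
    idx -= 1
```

Time complexity: O(n).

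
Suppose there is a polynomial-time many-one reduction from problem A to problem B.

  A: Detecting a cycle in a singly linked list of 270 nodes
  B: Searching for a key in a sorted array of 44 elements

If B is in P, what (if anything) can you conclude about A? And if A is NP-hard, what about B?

A poly-time reduction A <=_p B means any A-instance can be transformed to a B-instance in poly time.
If B is in P: compose the reduction with B's poly-time algorithm to solve A in poly time, so A is in P.
If A is NP-hard: every NP problem reduces to A, which reduces to B; composing reductions, every NP problem reduces to B, so B is NP-hard.
(Here in fact A is P and B is P.)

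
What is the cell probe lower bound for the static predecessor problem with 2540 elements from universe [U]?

The Patrascu-Thorup lower bound shows any data structure on n = 2540 elements using O(n * polylog(n)) space requires Omega(log log U) query time. van Emde Boas trees achieve O(log log U) with O(U) space.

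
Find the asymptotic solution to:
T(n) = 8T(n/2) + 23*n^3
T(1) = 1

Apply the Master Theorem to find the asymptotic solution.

a=8, b=2, f(n)=23*n^3. log_2(8) = 3. Case 2: T(n) = O(n^3 log n).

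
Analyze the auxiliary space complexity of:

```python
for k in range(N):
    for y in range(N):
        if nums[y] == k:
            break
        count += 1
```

Space complexity: O(1).
Only a constant amount of auxiliary storage is used; nothing grows with n.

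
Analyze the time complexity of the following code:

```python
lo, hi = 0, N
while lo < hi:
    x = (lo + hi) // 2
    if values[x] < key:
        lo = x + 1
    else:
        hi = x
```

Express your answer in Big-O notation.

Time complexity: O(log n).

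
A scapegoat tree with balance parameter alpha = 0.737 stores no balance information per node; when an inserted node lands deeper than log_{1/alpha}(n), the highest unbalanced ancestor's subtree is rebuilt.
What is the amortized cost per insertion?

Search/insert path is O(log n). A rebuild of a subtree of size s costs O(s), but with alpha = 0.737 at least Omega(s) insertions must have occurred in that subtree since its last rebuild. Charging O(1) of the rebuild to each such insertion gives O(log n) amortized.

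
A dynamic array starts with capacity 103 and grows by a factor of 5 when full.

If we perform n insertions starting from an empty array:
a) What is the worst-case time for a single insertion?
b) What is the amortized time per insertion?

(a) Worst-case single insertion: O(n) -- when the array is full at capacity c, the resize copies all c elements, and c can be Theta(n).
(b) Resizes happen at sizes 103, 515, 2575, ... Total copy cost for n insertions: 103 + 515 + ... = O(n) (geometric series with ratio 1/5). Amortized cost per insertion: O(n)/n = O(1).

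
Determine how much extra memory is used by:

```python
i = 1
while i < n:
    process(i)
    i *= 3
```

Space complexity: O(1).
Only a constant amount of auxiliary storage is used; nothing grows with n.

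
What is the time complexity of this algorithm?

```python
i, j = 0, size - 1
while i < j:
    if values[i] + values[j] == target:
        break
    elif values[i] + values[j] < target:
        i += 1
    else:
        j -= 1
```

Time complexity: O(n).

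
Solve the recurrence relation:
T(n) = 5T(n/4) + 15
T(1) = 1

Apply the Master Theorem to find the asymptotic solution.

a=5, b=4, f(n)=15. log_4(5) = 1.161. Case 1 of Master Theorem: T(n) = O(n^1.161).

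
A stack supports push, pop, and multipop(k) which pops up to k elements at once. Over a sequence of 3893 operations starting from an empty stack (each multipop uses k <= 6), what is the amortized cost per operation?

Each element is pushed exactly once and popped at most once (whether by pop or as part of a multipop). So the total number of individual pops over the whole sequence is at most the number of pushes, which is at most 3893. Total work <= 2 * 3893, hence O(1) amortized per operation.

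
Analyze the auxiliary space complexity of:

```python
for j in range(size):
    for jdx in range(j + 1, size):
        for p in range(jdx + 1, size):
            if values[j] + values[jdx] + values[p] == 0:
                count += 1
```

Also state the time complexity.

Space complexity: O(1).
Only a constant amount of auxiliary storage is used; nothing grows with n.
Time complexity: O(n^3).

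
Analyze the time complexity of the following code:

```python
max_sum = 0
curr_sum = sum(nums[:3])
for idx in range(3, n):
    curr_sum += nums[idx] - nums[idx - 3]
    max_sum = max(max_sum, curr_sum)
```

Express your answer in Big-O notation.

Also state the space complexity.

Time complexity: O(n).
Space complexity: O(1).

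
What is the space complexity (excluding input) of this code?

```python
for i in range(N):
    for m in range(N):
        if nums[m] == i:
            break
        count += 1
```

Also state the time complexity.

Space complexity: O(1).
Only a constant amount of auxiliary storage is used; nothing grows with n.
Time complexity: O(n^2).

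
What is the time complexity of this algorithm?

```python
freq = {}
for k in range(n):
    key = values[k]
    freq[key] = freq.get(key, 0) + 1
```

Time complexity: O(n).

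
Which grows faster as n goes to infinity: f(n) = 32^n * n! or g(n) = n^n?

f(n) = 32^n * n! grows faster: by Stirling n! ~ sqrt(2 pi n)(n/e)^n, so 32^n n! / n^n ~ (32/e)^n sqrt(2 pi n) -> infinity since 32/e > 1.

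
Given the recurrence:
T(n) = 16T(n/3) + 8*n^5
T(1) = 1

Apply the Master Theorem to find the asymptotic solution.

a=16, b=3, f(n)=8*n^5. log_3(16) = 2.524 < 5. Case 3: T(n) = O(n^5).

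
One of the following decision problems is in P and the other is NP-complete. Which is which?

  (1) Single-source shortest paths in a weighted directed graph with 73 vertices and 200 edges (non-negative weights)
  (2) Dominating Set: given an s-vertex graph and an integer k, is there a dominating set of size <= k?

(1) is P: Dijkstra's algorithm runs in O((V+E) log V).
(2) is NP-complete: reduces from Set Cover (with k part of the input).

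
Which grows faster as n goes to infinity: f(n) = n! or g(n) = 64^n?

f(n) = n! grows faster: n!/64^n -> infinity by Stirling.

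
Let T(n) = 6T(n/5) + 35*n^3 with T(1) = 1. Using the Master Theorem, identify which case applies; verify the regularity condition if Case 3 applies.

a=6, b=5, f(n)=35*n^3.
log_5(6) = 1.113 < 3.
f(n) = Omega(n^(1.113+epsilon)) for some epsilon > 0, so Case 3 is the candidate.
Regularity: a*f(n/b) = 6*35*(n/5)^3 = (6/125)*35*n^3 <= c*f(n) with c = 6/125 < 1. Satisfied.
Case 3: T(n) = Theta(n^3).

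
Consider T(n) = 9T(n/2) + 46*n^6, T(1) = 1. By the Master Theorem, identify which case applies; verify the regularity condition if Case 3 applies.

a=9, b=2, f(n)=46*n^6.
log_2(9) = 3.17 < 6.
f(n) = Omega(n^(3.17+epsilon)) for some epsilon > 0, so Case 3 is the candidate.
Regularity: a*f(n/b) = 9*46*(n/2)^6 = (9/64)*46*n^6 <= c*f(n) with c = 9/64 < 1. Satisfied.
Case 3: T(n) = Theta(n^6).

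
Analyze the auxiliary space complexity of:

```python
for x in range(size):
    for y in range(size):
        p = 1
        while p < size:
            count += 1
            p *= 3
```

Space complexity: O(1).
Only a constant amount of auxiliary storage is used; nothing grows with n.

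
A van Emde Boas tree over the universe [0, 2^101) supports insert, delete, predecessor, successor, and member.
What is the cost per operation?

vEB recursively partitions [0, 2535301200456458802993406410752) into sqrt(u) clusters of size sqrt(u). Each operation recurses into either one cluster or the summary, never both: T(u) = T(sqrt(u)) + O(1) => T(u) = O(log log u) = O(log 101). This is worst-case, not just amortized.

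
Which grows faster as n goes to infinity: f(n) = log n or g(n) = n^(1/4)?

g(n) = n^(1/4) grows faster: any positive power of n dominates log n.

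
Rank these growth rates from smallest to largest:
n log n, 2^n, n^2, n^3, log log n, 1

Ordered by growth rate: 1 < log log n < n log n < n^2 < n^3 < 2^n.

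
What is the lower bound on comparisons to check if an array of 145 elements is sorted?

To verify 145 elements are sorted, we must compare each consecutive pair. Skipping any pair allows an adversary to swap them. Therefore 144 comparisons are necessary and sufficient.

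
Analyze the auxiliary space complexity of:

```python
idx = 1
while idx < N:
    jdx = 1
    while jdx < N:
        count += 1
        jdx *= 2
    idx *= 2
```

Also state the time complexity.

Space complexity: O(1).
Only a constant amount of auxiliary storage is used; nothing grows with n.
Time complexity: O(log^2 n).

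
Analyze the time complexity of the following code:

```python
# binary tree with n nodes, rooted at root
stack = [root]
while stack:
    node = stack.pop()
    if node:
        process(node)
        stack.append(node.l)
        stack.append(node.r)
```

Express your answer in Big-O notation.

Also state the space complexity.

Time complexity: O(n).
Space complexity: O(n).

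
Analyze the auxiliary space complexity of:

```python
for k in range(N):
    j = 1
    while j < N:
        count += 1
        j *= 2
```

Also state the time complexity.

Space complexity: O(1).
Only a constant amount of auxiliary storage is used; nothing grows with n.
Time complexity: O(n log n).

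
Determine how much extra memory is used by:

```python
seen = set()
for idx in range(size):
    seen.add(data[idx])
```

Space complexity: O(n).
Auxiliary storage grows linearly with the input size n in the worst case.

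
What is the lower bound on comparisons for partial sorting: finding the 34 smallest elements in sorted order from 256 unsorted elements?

Finding 34 smallest of 256 in sorted order: Omega(256) to identify the 34 smallest, plus Omega(34 log 34) to sort them. Total: Omega(n + k log k).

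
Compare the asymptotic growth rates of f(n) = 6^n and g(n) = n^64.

f(n) = 6^n grows faster: any exponential with base > 1 dominates every polynomial.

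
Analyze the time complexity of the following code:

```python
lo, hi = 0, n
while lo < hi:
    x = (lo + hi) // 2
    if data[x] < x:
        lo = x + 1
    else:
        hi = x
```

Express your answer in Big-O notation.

Time complexity: O(log n).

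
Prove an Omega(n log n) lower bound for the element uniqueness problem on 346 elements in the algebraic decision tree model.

In the algebraic decision tree model, element uniqueness on 346 elements is equivalent to determining which cell of an arrangement of C(346,2) = 59685 hyperplanes x_i = x_j contains the input point. Ben-Or's theorem shows this requires Omega(n log n).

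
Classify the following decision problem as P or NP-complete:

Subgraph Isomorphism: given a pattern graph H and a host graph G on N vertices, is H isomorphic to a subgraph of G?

This problem is NP-complete: generalizes Clique and Hamiltonian Path (pattern size is part of the input).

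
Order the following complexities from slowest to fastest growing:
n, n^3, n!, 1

Ordered by growth rate: 1 < n < n^3 < n!.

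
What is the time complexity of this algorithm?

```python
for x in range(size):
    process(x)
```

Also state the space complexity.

Time complexity: O(n).
Space complexity: O(1).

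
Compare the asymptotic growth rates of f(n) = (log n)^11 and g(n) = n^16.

g(n) = n^16 grows faster: any positive polynomial dominates any polylog.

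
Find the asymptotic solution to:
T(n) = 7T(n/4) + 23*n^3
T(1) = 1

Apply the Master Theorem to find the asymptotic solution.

a=7, b=4, f(n)=23*n^3. log_4(7) = 1.404 < 3. Case 3: T(n) = O(n^3).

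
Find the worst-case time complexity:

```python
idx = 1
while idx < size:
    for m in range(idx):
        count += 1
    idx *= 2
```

Time complexity: O(n).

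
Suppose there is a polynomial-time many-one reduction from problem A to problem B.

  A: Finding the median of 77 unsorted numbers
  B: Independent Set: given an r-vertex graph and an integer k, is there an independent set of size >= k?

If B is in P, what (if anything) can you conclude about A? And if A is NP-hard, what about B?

A poly-time reduction A <=_p B means any A-instance can be transformed to a B-instance in poly time.
If B is in P: compose the reduction with B's poly-time algorithm to solve A in poly time, so A is in P.
If A is NP-hard: every NP problem reduces to A, which reduces to B; composing reductions, every NP problem reduces to B, so B is NP-hard.
(Here in fact A is P and B is NP-complete.)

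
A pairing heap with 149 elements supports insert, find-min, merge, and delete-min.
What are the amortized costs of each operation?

Pairing heaps are self-adjusting heap-ordered trees. Insert and merge link two roots: O(1). Find-min reads the root: O(1). Delete-min removes the root, then pairs children in two passes; amortized cost is O(log 149) = O(log n).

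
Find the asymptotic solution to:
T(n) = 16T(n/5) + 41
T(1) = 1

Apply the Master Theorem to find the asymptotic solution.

a=16, b=5, f(n)=41. log_5(16) = 1.723. Case 1 of Master Theorem: T(n) = O(n^1.723).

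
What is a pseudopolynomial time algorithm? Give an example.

A pseudopolynomial algorithm runs in time polynomial in the numeric value of the input, but exponential in the input length. The dynamic programming solution for Subset Sum runs in O(n*W) where W is the target sum. This is pseudopolynomial because W can be exponential in the number of bits to represent it.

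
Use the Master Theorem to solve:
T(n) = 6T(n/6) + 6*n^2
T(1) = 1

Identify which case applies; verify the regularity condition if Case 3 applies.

a=6, b=6, f(n)=6*n^2.
log_6(6) = 1 < 2.
f(n) = Omega(n^(1+epsilon)) for some epsilon > 0, so Case 3 is the candidate.
Regularity: a*f(n/b) = 6*6*(n/6)^2 = (6/36)*6*n^2 <= c*f(n) with c = 6/36 < 1. Satisfied.
Case 3: T(n) = Theta(n^2).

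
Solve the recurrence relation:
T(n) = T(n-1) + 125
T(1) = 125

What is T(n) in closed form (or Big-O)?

Unrolling: T(n) = T(n-1) + 125 = T(n-2) + 2*125 = ... = T(1) + (n-1)*125 = 125 + (n-1)*125 = 125n.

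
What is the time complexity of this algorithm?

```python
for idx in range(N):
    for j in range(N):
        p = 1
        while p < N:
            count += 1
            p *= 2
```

Time complexity: O(n^2 log n).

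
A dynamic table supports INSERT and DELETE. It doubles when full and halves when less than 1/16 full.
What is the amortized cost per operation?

Using potential function Phi = |2*num_items - table_size| when load > 1/2, and Phi = table_size/2 - num_items otherwise. The gap of 1/16 vs 1/2 for shrinking prevents thrashing. Both insert and delete have O(1) amortized cost.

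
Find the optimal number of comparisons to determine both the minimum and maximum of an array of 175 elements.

Naive approach: 348 comparisons (174 for max + 174 for min).
Optimal: Compare elements in pairs first (floor(n/2) = 87 comparisons), then find max among winners and min among losers (87 comparisons each).
Total: ceil(3n/2) - 2 = 261 comparisons. An adversary argument shows this is also a lower bound.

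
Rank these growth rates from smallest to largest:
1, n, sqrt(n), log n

Ordered by growth rate: 1 < log n < sqrt(n) < n.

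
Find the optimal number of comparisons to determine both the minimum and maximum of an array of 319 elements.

Naive approach: 636 comparisons (318 for max + 318 for min).
Optimal: Compare elements in pairs first (floor(n/2) = 159 comparisons), then find max among winners and min among losers (159 comparisons each).
Total: ceil(3n/2) - 2 = 477 comparisons. An adversary argument shows this is also a lower bound.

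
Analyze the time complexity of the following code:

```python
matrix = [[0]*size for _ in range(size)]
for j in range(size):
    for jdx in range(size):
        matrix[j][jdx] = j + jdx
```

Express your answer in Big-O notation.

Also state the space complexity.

Time complexity: O(n^2).
Space complexity: O(n^2).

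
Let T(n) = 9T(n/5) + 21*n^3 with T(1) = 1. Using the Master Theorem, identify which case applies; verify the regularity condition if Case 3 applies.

a=9, b=5, f(n)=21*n^3.
log_5(9) = 1.365 < 3.
f(n) = Omega(n^(1.365+epsilon)) for some epsilon > 0, so Case 3 is the candidate.
Regularity: a*f(n/b) = 9*21*(n/5)^3 = (9/125)*21*n^3 <= c*f(n) with c = 9/125 < 1. Satisfied.
Case 3: T(n) = Theta(n^3).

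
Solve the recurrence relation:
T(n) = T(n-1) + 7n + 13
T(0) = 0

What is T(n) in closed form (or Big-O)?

Dominant term in sum is 7*sum(i, i=1..n) = 7*n*(n+1)/2 = O(n^2).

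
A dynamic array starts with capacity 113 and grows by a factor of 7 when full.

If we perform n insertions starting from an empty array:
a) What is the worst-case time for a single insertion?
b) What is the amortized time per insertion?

(a) Worst-case single insertion: O(n) -- when the array is full at capacity c, the resize copies all c elements, and c can be Theta(n).
(b) Resizes happen at sizes 113, 791, 5537, ... Total copy cost for n insertions: 113 + 791 + ... = O(n) (geometric series with ratio 1/7). Amortized cost per insertion: O(n)/n = O(1).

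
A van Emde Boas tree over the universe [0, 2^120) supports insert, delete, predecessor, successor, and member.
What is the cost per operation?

vEB recursively partitions [0, 1329227995784915872903807060280344576) into sqrt(u) clusters of size sqrt(u). Each operation recurses into either one cluster or the summary, never both: T(u) = T(sqrt(u)) + O(1) => T(u) = O(log log u) = O(log 120). This is worst-case, not just amortized.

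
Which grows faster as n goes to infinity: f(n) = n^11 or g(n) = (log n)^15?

f(n) = n^11 grows faster: any positive polynomial dominates any polylog.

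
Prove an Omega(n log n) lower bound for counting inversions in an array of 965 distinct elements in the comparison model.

Decision-tree argument: at any leaf, the comparisons made (with transitivity) must totally order all 965 elements -- otherwise some pair (i,j) is unordered, and an adversary can present two inputs agreeing on every comparison made but with that pair flipped, changing the inversion count by 1, so the leaf's output is wrong on one of them. Hence the tree has >= 965! leaves and height >= log_2(965!) = Omega(n log n). Modified merge sort achieves O(n log n).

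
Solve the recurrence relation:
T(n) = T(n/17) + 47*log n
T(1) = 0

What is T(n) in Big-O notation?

Each of the log_17(n) levels adds O(log n). T(n) = O(log^2 n).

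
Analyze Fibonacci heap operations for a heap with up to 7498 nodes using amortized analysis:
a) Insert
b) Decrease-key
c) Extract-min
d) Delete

Fibonacci heaps use lazy consolidation. Potential function Phi = t + 2m (t = number of trees, m = marked nodes).
- Insert: O(1) actual, Delta Phi = +1 (one new tree) => O(1) amortized.
- Decrease-key: with c cascading cuts, actual cost is O(c); Delta Phi <= c - 2(c-1) + 2 = 4 - c (c new trees; >= c-1 marks cleared; <= 1 new mark). Amortized O(c) + (4 - c) = O(1).
- Extract-min: O(D(n) + t) actual; consolidation drops t to <= D(n)+1, so Delta Phi pays for the t term. D(n) = O(log n) for n = 7498 => O(log n) amortized.
- Delete: decrease-key to -inf then extract-min = O(log n).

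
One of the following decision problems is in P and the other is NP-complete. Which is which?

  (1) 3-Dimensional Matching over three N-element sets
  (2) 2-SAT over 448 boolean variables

(1) is NP-complete: one of Karp's 21 NP-complete problems.
(2) is P: 2-SAT is solvable in linear time via implication-graph SCCs.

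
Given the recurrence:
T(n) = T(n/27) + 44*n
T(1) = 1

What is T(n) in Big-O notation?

Geometric series: 44*n*(1 + 1/27 + 1/27^2 + ...) = O(n). T(n) = O(n).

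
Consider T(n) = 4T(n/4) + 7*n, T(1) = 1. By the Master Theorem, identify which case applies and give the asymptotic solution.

a=4, b=4, f(n)=7*n.
log_4(4) = 1, so n^(log_b(a)) = n.
f(n) = Theta(n), so Case 2 applies.
T(n) = Theta(n log n).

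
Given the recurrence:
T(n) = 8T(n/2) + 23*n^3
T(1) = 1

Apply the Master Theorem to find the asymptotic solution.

a=8, b=2, f(n)=23*n^3. log_2(8) = 3. Case 2: T(n) = O(n^3 log n).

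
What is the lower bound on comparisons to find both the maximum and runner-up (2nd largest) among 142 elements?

Lower bound: finding the max needs 142-1 comparisons. By an adversary weight-doubling argument, the maximum element must personally win at least ceil(log_2(142)) = 8 comparisons in any correct algorithm. The 2nd largest is among those 8 direct losers, and distinguishing it requires 8-1 more comparisons. Total >= 142-1 + 8-1 = 148. A balanced tournament achieves this bound exactly.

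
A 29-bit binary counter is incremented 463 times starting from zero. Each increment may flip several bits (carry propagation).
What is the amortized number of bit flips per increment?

Bit i flips on every 2^i-th increment, so over 463 increments bit i flips floor(463/2^i) times. Summing over i: total flips < 2 * 463. Amortized: < 2 = O(1) per increment.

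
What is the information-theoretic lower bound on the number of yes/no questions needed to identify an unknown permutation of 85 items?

There are 85! = 281710411438055027694947944226061159480056634330574206405101912752560026159795933451040286452340924018275123200000000000000000000 permutations. Each yes/no question gives at most 1 bit, so at least ceil(log_2(281710411438055027694947944226061159480056634330574206405101912752560026159795933451040286452340924018275123200000000000000000000)) = 427 questions are needed.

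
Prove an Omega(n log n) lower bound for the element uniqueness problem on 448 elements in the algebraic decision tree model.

In the algebraic decision tree model, element uniqueness on 448 elements is equivalent to determining which cell of an arrangement of C(448,2) = 100128 hyperplanes x_i = x_j contains the input point. Ben-Or's theorem shows this requires Omega(n log n).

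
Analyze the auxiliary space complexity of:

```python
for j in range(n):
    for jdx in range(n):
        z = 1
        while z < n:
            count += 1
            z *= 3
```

Space complexity: O(1).
Only a constant amount of auxiliary storage is used; nothing grows with n.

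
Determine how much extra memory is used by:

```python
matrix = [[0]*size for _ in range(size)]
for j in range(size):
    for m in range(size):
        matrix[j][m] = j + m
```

Space complexity: O(n^2).
A 2D structure of size n x n is allocated.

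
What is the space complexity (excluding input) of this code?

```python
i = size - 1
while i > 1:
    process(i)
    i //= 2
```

Space complexity: O(1).
Only a constant amount of auxiliary storage is used; nothing grows with n.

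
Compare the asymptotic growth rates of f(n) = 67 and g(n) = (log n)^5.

g(n) = (log n)^5 grows faster: any unbounded function dominates a constant.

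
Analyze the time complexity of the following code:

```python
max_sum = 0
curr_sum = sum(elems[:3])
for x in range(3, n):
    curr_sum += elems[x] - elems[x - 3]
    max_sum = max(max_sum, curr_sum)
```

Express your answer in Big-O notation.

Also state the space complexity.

Time complexity: O(n).
Space complexity: O(1).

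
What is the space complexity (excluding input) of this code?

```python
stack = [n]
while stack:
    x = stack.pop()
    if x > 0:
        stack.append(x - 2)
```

Space complexity: O(1).
Only a constant amount of auxiliary storage is used; nothing grows with n.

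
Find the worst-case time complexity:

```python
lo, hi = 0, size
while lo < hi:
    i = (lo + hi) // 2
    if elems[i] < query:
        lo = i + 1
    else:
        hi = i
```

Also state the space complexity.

Time complexity: O(log n).
Space complexity: O(1).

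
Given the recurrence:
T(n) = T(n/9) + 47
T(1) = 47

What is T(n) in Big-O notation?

Each step divides n by 9 and adds 47. After log_9(n) steps, T(n) = O(log n).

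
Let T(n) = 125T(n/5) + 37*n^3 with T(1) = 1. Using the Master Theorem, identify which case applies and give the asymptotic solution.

a=125, b=5, f(n)=37*n^3.
log_5(125) = 3, so n^(log_b(a)) = n^3.
f(n) = Theta(n^3), so Case 2 applies.
T(n) = Theta(n^3 log n).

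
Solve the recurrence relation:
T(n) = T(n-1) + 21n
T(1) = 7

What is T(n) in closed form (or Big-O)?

Unrolling: T(n) = 7 + 21*(2 + 3 + ... + n) = 7 + 21*(n(n+1)/2 - 1) = O(n^2).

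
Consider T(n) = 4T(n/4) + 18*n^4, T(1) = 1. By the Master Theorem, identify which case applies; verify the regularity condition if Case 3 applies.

a=4, b=4, f(n)=18*n^4.
log_4(4) = 1 < 4.
f(n) = Omega(n^(1+epsilon)) for some epsilon > 0, so Case 3 is the candidate.
Regularity: a*f(n/b) = 4*18*(n/4)^4 = (4/256)*18*n^4 <= c*f(n) with c = 4/256 < 1. Satisfied.
Case 3: T(n) = Theta(n^4).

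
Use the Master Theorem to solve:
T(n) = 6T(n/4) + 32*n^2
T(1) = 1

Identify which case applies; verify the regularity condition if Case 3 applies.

a=6, b=4, f(n)=32*n^2.
log_4(6) = 1.292 < 2.
f(n) = Omega(n^(1.292+epsilon)) for some epsilon > 0, so Case 3 is the candidate.
Regularity: a*f(n/b) = 6*32*(n/4)^2 = (6/16)*32*n^2 <= c*f(n) with c = 6/16 < 1. Satisfied.
Case 3: T(n) = Theta(n^2).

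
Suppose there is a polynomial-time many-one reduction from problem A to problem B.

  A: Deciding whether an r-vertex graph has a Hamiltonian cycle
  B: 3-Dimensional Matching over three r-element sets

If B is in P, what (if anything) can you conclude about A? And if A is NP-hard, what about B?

A poly-time reduction A <=_p B means any A-instance can be transformed to a B-instance in poly time.
If B is in P: compose the reduction with B's poly-time algorithm to solve A in poly time, so A is in P.
If A is NP-hard: every NP problem reduces to A, which reduces to B; composing reductions, every NP problem reduces to B, so B is NP-hard.
(Here in fact A is NP-complete and B is NP-complete.)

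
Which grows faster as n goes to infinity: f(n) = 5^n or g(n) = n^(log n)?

f(n) = 5^n grows faster: take logs: log(n^(log n)) = (log n)^2, log(5^n) = n log 5; n dominates (log n)^2.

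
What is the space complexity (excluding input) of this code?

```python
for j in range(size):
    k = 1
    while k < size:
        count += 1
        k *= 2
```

Space complexity: O(1).
Only a constant amount of auxiliary storage is used; nothing grows with n.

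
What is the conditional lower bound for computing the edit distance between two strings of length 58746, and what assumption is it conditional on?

Under SETH (the Strong Exponential Time Hypothesis), edit distance on length-58746 strings cannot be computed in O(n^(2-epsilon)) time for any epsilon > 0 (Backurs-Indyk). The reduction is from CNF-SAT via the orthogonal vectors problem.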